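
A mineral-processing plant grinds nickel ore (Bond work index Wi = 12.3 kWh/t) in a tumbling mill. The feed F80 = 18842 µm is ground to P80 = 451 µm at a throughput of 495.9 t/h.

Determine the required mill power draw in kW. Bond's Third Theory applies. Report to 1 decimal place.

W = 10·Wi·[P80^(−½) − F80^(−½)]
W = 10·12.3·(1/√451 − 1/√18842) = 10·12.3·(0.039803) = 4.8958 kWh/t
Mill draw = 4.8958 × 495.9 = 2427.8 kW

P = 2427.8 kW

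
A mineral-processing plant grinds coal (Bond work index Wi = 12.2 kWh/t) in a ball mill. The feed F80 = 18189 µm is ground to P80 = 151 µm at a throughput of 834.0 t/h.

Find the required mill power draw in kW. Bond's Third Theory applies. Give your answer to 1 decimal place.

Bond: W = 10·Wi·(1/√P80 − 1/√F80)
W = 10·12.2·(1/√151 − 1/√18189) = 10·12.2·(0.073964) = 9.0236 kWh/t
Power = W × throughput = 9.0236 kWh/t × 834.0 t/h = 7525.7 kW

P = 7525.7 kW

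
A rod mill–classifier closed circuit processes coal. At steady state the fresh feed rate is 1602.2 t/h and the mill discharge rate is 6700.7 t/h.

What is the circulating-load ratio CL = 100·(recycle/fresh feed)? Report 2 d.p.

Discharge = new feed + return, hence
R = M − F = 6700.7 − 1602.2 = 5098.5 t/h
CL = 100·R/F = 100·5098.5/1602.2 = 318.22 %

CL = 318.22 %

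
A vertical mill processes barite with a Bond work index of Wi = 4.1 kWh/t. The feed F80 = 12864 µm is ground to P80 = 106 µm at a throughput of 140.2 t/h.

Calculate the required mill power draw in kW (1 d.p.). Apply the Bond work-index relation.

P = 507.6 kW

Bond:  W = 10 Wi (1/√P − 1/√F)
W = 10·4.1·(1/√106 − 1/√12864) = 10·4.1·(0.088312) = 3.6208 kWh/t
Mill draw = 3.6208 × 140.2 = 507.6 kW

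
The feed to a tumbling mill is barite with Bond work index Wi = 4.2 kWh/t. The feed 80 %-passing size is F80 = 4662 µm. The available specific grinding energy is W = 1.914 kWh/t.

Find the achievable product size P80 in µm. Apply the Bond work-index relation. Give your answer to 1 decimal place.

W = 10 Wi / √P80 − 10 Wi / √F80
⇒ 1/√P80 = W/(10·Wi) + 1/√F80
  = 1.9140/(10·4.2) + 1/√4662 = 0.045571 + 0.014646 = 0.060217
P80 = (1/0.060217)² = 16.6065² = 275.78 µm

P80 = 275.8 µm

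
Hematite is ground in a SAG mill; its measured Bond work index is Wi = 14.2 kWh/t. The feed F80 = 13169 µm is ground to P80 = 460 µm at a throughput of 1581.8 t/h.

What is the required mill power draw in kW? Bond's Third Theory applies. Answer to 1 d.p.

P = 8515.4 kW

W = 10 Wi (P80^-0.5 − F80^-0.5)
W = 10·14.2·(1/√460 − 1/√13169) = 10·14.2·(0.037911) = 5.3834 kWh/t
Mill draw = 5.3834 × 1581.8 = 8515.4 kW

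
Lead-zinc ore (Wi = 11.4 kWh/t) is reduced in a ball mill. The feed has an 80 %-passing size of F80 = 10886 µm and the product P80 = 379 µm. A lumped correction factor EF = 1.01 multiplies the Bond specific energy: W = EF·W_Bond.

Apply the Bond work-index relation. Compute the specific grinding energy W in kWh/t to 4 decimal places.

W = 4.8108 kWh/t

W = 10·Wi·[P80^(−½) − F80^(−½)]
1/√379 = 0.051367;  1/√10886 = 0.009584
W = 10·11.4·(0.051367 − 0.009584) = 4.7632 kWh/t
With EF = 1.01: W = 4.7632·1.01 = 4.8108 kWh/t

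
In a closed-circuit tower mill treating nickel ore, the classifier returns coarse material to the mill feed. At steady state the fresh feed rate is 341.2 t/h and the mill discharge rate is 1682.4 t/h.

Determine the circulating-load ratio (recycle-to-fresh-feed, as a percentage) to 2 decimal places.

Steady state: M = F + R.
R = M − F = 1682.4 − 341.2 = 1341.2 t/h
CL = 100·R/F = 100·1341.2/341.2 = 393.08 %

CL = 393.08 %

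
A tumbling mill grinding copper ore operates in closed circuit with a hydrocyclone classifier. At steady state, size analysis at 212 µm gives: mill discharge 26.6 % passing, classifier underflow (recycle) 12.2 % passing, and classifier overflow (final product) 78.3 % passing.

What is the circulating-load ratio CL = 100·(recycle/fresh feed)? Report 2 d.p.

Mass balance on the −212 µm fraction:
(1+r)·d = r·u + o ⇒ r = (o−d)/(d−u)
r = (78.3 − 26.6)/(26.6 − 12.2) = 51.7/14.4 = 3.5903
CL = 100·r = 359.03 %

CL = 359.03 %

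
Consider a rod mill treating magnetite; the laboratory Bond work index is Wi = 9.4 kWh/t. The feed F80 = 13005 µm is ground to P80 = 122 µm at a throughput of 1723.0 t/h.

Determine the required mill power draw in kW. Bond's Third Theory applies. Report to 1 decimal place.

P = 13243.1 kW

W = 10·Wi·[P80^(−½) − F80^(−½)]
W = 10·9.4·(1/√122 − 1/√13005) = 10·9.4·(0.081767) = 7.6861 kWh/t
Mill draw = 7.6861 × 1723.0 = 13243.1 kW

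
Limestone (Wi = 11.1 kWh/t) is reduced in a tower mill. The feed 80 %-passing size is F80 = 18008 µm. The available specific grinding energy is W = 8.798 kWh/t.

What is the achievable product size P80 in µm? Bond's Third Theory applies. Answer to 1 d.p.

Bond: W = 10·Wi·(1/√P80 − 1/√F80)
⇒ 1/√P80 = W/(10 Wi) + 1/√F80
  = 8.7980/(10·11.1) + 1/√18008 = 0.079261 + 0.007452 = 0.086713
P80 = (1/0.086713)² = 11.5323² = 132.99 µm

P80 = 133.0 µm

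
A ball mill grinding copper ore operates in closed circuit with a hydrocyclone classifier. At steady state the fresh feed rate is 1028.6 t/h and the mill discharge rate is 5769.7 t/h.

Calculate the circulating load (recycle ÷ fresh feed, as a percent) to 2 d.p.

CL = 460.93 %

Steady state: M = F + R.
R = M − F = 5769.7 − 1028.6 = 4741.1 t/h
CL = 100·R/F = 100·4741.1/1028.6 = 460.93 %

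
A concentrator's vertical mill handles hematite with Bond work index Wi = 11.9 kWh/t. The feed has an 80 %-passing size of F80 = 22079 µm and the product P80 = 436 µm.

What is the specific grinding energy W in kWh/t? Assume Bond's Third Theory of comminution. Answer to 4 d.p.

W = 10·Wi·(P80^(-½) − F80^(-½))
1/√436 = 0.047891;  1/√22079 = 0.006730
W = 10·11.9·(0.047891 − 0.006730) = 4.8982 kWh/t

W = 4.8982 kWh/t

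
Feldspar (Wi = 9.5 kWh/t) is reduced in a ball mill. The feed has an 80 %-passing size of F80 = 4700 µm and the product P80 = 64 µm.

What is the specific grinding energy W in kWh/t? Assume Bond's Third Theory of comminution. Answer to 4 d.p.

Bond: W = 10·Wi·(1/√P80 − 1/√F80)
1/√64 = 0.125000;  1/√4700 = 0.014586
W = 10·9.5·(0.125000 − 0.014586) = 10.4893 kWh/t

W = 10.4893 kWh/t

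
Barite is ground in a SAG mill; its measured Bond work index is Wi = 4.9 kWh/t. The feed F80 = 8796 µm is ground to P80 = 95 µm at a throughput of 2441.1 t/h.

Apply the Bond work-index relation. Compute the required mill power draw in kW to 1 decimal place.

W = 10·Wi·[P80^(−½) − F80^(−½)]
W = 10·4.9·(1/√95 − 1/√8796) = 10·4.9·(0.091935) = 4.5048 kWh/t
Power = W × throughput = 4.5048 kWh/t × 2441.1 t/h = 10996.7 kW

P = 10996.7 kW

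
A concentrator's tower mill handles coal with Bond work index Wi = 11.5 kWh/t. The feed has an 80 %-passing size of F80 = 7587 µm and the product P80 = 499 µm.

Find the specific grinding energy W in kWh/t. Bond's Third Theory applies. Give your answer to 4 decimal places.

W = 3.8278 kWh/t

W_Bond = 10·Wi·(1/√P₈₀ − 1/√F₈₀)
1/√499 = 0.044766;  1/√7587 = 0.011481
W = 10·11.5·(0.044766 − 0.011481) = 3.8278 kWh/t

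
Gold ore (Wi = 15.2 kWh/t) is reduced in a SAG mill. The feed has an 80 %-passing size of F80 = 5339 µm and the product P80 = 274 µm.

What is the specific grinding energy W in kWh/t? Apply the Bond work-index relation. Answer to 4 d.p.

W = 7.1024 kWh/t

Bond: W = 10·Wi·(1/√P80 − 1/√F80)
1/√274 = 0.060412;  1/√5339 = 0.013686
W = 10·15.2·(0.060412 − 0.013686) = 7.1024 kWh/t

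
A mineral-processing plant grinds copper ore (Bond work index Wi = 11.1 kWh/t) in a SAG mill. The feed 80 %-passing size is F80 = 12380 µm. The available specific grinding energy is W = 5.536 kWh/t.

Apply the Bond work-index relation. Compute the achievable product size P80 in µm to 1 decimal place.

P80 = 288.6 µm

W = 10·Wi·[P80^(−½) − F80^(−½)]
P80^-0.5 = F80^-0.5 + W/(10 Wi)
  = 5.5360/(10·11.1) + 1/√12380 = 0.049874 + 0.008988 = 0.058861
P80 = (1/0.058861)² = 16.9891² = 288.63 µm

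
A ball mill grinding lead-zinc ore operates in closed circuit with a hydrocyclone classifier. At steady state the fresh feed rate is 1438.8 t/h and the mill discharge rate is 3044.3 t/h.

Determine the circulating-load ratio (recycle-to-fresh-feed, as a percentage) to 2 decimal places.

Mill node: discharge = fresh + recycle.
R = M − F = 3044.3 − 1438.8 = 1605.5 t/h
CL = 100·R/F = 100·1605.5/1438.8 = 111.59 %

CL = 111.59 %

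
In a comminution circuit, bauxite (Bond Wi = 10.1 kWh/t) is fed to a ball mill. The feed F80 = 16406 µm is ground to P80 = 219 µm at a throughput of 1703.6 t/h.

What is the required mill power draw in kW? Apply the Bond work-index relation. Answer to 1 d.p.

Bond:  W = 10 Wi (1/√P − 1/√F)
W = 10·10.1·(1/√219 − 1/√16406) = 10·10.1·(0.059766) = 6.0364 kWh/t
Mill draw = 6.0364 × 1703.6 = 10283.6 kW

P = 10283.6 kW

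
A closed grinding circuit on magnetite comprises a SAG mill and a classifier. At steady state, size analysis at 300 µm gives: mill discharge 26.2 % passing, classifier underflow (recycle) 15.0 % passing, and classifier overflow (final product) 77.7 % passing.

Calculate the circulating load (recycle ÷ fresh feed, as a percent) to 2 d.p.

CL = 459.82 %

Two-product formula at 300 µm:
r = (o − d)/(d − u)
r = (77.7 − 26.2)/(26.2 − 15.0) = 51.5/11.2 = 4.5982
CL = 100·r = 459.82 %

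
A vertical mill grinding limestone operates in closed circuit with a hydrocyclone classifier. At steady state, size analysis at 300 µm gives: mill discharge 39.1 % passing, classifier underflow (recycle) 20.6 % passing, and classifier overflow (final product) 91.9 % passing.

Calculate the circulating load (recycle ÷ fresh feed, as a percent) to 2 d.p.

Balance %-passing 300 µm (r = R/F):
d + r·d = r·u + o → r(d−u) = o−d
r = (91.9 − 39.1)/(39.1 − 20.6) = 52.8/18.5 = 2.8541
CL = 100·r = 285.41 %

CL = 285.41 %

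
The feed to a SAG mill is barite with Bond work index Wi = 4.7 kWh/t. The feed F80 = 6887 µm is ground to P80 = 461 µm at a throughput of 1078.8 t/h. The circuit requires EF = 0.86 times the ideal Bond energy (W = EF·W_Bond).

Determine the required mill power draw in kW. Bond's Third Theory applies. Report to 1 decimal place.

Bond: W = 10·Wi·(1/√P80 − 1/√F80)
W = 10·4.7·(1/√461 − 1/√6887) = 10·4.7·(0.034525) = 1.6227 kWh/t
Apply correction: 1.6227 × 0.86 = 1.3955 kWh/t
Power = W × throughput = 1.3955 kWh/t × 1078.8 t/h = 1505.5 kW

P = 1505.5 kW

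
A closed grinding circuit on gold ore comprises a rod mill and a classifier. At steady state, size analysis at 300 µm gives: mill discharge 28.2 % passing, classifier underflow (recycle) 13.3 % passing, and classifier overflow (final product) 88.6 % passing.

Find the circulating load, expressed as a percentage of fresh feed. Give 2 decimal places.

CL = 405.37 %

Balance %-passing 300 µm (r = R/F):
Fd + Rd = Ru + Fo ⇒ R/F = (o−d)/(d−u)
r = (88.6 − 28.2)/(28.2 − 13.3) = 60.4/14.9 = 4.0537
CL = 100·r = 405.37 %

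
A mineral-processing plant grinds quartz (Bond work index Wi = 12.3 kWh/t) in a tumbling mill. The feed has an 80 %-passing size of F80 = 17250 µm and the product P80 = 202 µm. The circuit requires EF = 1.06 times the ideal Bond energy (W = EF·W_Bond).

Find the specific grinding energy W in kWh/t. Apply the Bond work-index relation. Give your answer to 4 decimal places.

Bond:  W = 10 Wi (1/√P − 1/√F)
1/√202 = 0.070360;  1/√17250 = 0.007614
W = 10·12.3·(0.070360 − 0.007614) = 7.7177 kWh/t
With EF = 1.06: W = 7.7177·1.06 = 8.1808 kWh/t

W = 8.1808 kWh/t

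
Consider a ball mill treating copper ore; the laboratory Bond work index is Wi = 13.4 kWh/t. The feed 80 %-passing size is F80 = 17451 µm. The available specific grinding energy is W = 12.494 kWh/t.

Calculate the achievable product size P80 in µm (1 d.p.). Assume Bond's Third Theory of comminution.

W = 10 Wi / √P80 − 10 Wi / √F80
⇒ 1/√P80 = W/(10 Wi) + 1/√F80
  = 12.4940/(10·13.4) + 1/√17451 = 0.093239 + 0.007570 = 0.100809
P80 = (1/0.100809)² = 9.9198² = 98.40 µm

P80 = 98.4 µm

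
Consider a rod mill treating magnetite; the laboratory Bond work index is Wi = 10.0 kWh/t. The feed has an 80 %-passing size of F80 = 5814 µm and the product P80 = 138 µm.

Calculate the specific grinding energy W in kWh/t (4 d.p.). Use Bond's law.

W_Bond = 10·Wi·(1/√P₈₀ − 1/√F₈₀)
1/√138 = 0.085126;  1/√5814 = 0.013115
W = 10·10.0·(0.085126 − 0.013115) = 7.2011 kWh/t

W = 7.2011 kWh/t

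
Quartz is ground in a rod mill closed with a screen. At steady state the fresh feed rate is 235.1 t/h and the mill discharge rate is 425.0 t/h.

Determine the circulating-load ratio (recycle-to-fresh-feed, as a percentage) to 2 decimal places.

CL = 80.77 %

Mill node: discharge = fresh + recycle.
R = M − F = 425.0 − 235.1 = 189.9 t/h
CL = 100·R/F = 100·189.9/235.1 = 80.77 %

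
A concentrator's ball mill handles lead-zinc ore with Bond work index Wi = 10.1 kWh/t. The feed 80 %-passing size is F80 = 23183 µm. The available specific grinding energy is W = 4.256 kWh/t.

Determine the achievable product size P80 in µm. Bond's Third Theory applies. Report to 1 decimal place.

P80 = 421.5 µm

W = 10·Wi·[P80^(−½) − F80^(−½)]
⇒ 1/√P80 = W/(10·Wi) + 1/√F80
  = 4.2560/(10·10.1) + 1/√23183 = 0.042139 + 0.006568 = 0.048706
P80 = (1/0.048706)² = 20.5312² = 421.53 µm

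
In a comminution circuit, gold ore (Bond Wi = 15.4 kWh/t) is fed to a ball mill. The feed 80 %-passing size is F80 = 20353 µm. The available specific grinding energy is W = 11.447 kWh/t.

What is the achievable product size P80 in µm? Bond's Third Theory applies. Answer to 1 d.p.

W = 10 Wi (P80^-0.5 − F80^-0.5)
P80^(−½) = W/(10 Wi) + F80^(−½)
  = 11.4470/(10·15.4) + 1/√20353 = 0.074331 + 0.007009 = 0.081341
P80 = (1/0.081341)² = 12.2940² = 151.14 µm

P80 = 151.1 µm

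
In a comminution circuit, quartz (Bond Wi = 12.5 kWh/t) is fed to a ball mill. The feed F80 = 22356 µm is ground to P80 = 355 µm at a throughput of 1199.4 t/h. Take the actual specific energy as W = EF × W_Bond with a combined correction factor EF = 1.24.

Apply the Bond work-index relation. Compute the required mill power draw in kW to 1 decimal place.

P = 8623.6 kW

Bond:  W = 10 Wi (1/√P − 1/√F)
W = 10·12.5·(1/√355 − 1/√22356) = 10·12.5·(0.046386) = 5.7983 kWh/t
With EF = 1.24: W = 5.7983·1.24 = 7.1899 kWh/t
Power = W × throughput = 7.1899 kWh/t × 1199.4 t/h = 8623.6 kW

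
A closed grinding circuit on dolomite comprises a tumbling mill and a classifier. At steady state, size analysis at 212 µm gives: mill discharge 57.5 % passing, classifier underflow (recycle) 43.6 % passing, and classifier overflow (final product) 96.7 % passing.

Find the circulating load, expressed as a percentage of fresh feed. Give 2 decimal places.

CL = 282.01 %

Balance %-passing 212 µm (r = R/F):
Fd + Rd = Ru + Fo ⇒ R/F = (o−d)/(d−u)
r = (96.7 − 57.5)/(57.5 − 43.6) = 39.2/13.9 = 2.8201
CL = 100·r = 282.01 %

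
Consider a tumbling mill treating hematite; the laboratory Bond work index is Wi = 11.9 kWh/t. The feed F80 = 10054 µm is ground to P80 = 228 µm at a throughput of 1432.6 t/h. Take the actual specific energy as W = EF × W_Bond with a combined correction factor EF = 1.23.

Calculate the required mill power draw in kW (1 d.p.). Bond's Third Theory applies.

W = 10 Wi / √P80 − 10 Wi / √F80
W = 10·11.9·(1/√228 − 1/√10054) = 10·11.9·(0.056254) = 6.6942 kWh/t
Corrected W = EF·W_Bond = 1.23·6.6942 = 8.2338 kWh/t
Mill draw = 8.2338 × 1432.6 = 11795.8 kW

P = 11795.8 kW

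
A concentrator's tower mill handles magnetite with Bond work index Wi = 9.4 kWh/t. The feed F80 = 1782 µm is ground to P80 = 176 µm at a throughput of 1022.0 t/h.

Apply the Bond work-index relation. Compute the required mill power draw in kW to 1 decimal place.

P = 4965.6 kW

Bond: W = 10·Wi·(1/√P80 − 1/√F80)
W = 10·9.4·(1/√176 − 1/√1782) = 10·9.4·(0.051689) = 4.8588 kWh/t
Mill draw = 4.8588 × 1022.0 = 4965.6 kW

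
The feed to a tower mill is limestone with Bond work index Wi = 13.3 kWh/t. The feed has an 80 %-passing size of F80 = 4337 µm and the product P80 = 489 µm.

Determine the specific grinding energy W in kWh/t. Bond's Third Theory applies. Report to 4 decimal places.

W = 3.9949 kWh/t

Bond: W = 10·Wi·(1/√P80 − 1/√F80)
1/√489 = 0.045222;  1/√4337 = 0.015185
W = 10·13.3·(0.045222 − 0.015185) = 3.9949 kWh/t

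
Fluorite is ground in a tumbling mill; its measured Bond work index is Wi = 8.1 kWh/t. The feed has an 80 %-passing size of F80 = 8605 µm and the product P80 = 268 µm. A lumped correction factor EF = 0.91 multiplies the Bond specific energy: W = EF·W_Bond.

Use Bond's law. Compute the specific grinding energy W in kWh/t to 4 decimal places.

W = 3.7080 kWh/t

W = 10 Wi / √P80 − 10 Wi / √F80
1/√268 = 0.061085;  1/√8605 = 0.010780
W = 10·8.1·(0.061085 − 0.010780) = 4.0747 kWh/t
Apply correction: 4.0747 × 0.91 = 3.7080 kWh/t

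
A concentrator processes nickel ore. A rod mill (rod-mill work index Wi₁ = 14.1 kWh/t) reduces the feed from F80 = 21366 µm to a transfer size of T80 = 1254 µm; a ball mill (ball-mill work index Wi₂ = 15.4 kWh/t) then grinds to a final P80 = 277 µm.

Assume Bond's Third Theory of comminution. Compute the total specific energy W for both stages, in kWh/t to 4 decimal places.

W = 10·Wi·(P80^(-½) − F80^(-½))
Stage 1 (21366→1254 µm, Wi₁=14.1): W₁ = 10·14.1·(0.028239 − 0.006841) = 3.0171 kWh/t
Stage 2 (1254→277 µm, Wi₂=15.4): W₂ = 10·15.4·(0.060084 − 0.028239) = 4.9041 kWh/t
W = W₁ + W₂ = 3.0171 + 4.9041 = 7.9212 kWh/t

W = 7.9212 kWh/t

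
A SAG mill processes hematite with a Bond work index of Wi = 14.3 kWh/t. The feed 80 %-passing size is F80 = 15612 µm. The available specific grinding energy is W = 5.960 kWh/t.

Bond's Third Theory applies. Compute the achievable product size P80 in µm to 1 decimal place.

W = 10 Wi (1/√P80 − 1/√F80)  [Bond]
P80^(−½) = W/(10 Wi) + F80^(−½)
  = 5.9600/(10·14.3) + 1/√15612 = 0.041678 + 0.008003 = 0.049682
P80 = (1/0.049682)² = 20.1282² = 405.14 µm

P80 = 405.1 µm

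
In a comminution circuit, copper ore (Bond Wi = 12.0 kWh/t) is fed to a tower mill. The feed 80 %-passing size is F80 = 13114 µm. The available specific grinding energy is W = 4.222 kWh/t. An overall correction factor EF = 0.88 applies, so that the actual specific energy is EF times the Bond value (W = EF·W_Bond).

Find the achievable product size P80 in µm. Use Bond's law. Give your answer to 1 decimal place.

Bond: W = 10·Wi·(1/√P80 − 1/√F80)
W_Bond = W / EF = 4.222 / 0.88 = 4.7977 kWh/t
P80^-0.5 = F80^-0.5 + W_Bond/(10 Wi)
  = 4.7977/(10·12.0) + 1/√13114 = 0.039981 + 0.008732 = 0.048713
P80 = (1/0.048713)² = 20.5282² = 421.41 µm

P80 = 421.4 µm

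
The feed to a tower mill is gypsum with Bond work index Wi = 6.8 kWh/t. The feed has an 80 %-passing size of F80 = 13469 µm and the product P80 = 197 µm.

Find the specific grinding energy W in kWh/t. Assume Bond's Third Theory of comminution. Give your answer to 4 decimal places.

W = 4.2589 kWh/t

W = 10 Wi / √P80 − 10 Wi / √F80
1/√197 = 0.071247;  1/√13469 = 0.008617
W = 10·6.8·(0.071247 − 0.008617) = 4.2589 kWh/t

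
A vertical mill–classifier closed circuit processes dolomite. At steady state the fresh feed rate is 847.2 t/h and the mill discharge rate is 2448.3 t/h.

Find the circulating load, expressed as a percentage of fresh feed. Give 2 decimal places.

Steady state: M = F + R.
R = M − F = 2448.3 − 847.2 = 1601.1 t/h
CL = 100·R/F = 100·1601.1/847.2 = 188.99 %

CL = 188.99 %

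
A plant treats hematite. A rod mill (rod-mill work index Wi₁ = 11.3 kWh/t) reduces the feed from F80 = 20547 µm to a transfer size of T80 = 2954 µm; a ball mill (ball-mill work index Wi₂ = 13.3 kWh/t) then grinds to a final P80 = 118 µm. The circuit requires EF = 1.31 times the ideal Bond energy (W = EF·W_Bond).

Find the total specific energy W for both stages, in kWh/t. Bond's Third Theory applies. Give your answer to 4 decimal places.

W = 14.5244 kWh/t

W = 10·Wi·(P80^(-½) − F80^(-½))
Stage 1 (20547→2954 µm, Wi₁=11.3): W₁ = 10·11.3·(0.018399 − 0.006976) = 1.2908 kWh/t
Stage 2 (2954→118 µm, Wi₂=13.3): W₂ = 10·13.3·(0.092057 − 0.018399) = 9.7966 kWh/t
W = W₁ + W₂ = 1.2908 + 9.7966 = 11.0873 kWh/t
Apply correction: 11.0873 × 1.31 = 14.5244 kWh/t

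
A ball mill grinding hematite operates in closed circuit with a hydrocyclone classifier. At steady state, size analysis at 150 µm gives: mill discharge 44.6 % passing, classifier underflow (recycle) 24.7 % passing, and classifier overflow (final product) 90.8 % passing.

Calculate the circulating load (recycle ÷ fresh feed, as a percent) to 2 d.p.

CL = 232.16 %

Balance %-passing 150 µm (r = R/F):
(1+r)·d = r·u + o ⇒ r = (o−d)/(d−u)
r = (90.8 − 44.6)/(44.6 − 24.7) = 46.2/19.9 = 2.3216
CL = 100·r = 232.16 %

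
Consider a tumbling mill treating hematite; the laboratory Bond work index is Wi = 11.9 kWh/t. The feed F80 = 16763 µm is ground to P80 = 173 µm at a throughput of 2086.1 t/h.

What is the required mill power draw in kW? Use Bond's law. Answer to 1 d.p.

W = 10·Wi·(P80^(-½) − F80^(-½))
W = 10·11.9·(1/√173 − 1/√16763) = 10·11.9·(0.068305) = 8.1283 kWh/t
Power = W × throughput = 8.1283 kWh/t × 2086.1 t/h = 16956.4 kW

P = 16956.4 kW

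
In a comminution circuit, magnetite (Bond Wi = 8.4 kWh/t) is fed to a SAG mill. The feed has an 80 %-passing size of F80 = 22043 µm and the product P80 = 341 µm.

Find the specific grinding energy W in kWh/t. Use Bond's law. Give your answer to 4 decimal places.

W = 3.9831 kWh/t

W = 10 Wi / √P80 − 10 Wi / √F80
1/√341 = 0.054153;  1/√22043 = 0.006735
W = 10·8.4·(0.054153 − 0.006735) = 3.9831 kWh/t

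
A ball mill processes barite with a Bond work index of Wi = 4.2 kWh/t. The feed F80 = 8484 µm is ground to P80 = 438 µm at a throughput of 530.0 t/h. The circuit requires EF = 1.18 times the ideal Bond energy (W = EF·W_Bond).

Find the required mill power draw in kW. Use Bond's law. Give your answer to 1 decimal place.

Bond:  W = 10 Wi (1/√P − 1/√F)
W = 10·4.2·(1/√438 − 1/√8484) = 10·4.2·(0.036925) = 1.5509 kWh/t
W_actual = 1.18 × 1.5509 = 1.8300 kWh/t
P_mill = W·ṁ = 1.8300·530.0 = 969.9 kW

P = 969.9 kW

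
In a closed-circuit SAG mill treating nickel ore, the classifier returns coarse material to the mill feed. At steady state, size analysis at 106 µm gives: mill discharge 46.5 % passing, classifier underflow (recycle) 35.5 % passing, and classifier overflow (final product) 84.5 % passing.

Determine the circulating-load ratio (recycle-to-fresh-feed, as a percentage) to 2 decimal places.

Two-product formula at 106 µm:
(1+r)d = ru + o → r = (o−d)/(d−u)
r = (84.5 − 46.5)/(46.5 − 35.5) = 38.0/11.0 = 3.4545
CL = 100·r = 345.45 %

CL = 345.45 %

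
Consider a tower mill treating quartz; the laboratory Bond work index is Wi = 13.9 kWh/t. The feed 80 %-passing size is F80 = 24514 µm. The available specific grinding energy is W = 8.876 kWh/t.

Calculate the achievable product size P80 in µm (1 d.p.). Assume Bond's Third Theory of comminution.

W = 10 Wi / √P80 − 10 Wi / √F80
⇒ 1/√P80 = W/(10·Wi) + 1/√F80
  = 8.8760/(10·13.9) + 1/√24514 = 0.063856 + 0.006387 = 0.070243
P80 = (1/0.070243)² = 14.2363² = 202.67 µm

P80 = 202.7 µm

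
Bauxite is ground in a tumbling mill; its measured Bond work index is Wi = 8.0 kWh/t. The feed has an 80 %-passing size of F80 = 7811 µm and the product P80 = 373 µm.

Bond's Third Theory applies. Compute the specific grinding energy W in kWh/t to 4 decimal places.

W = 3.2371 kWh/t

W = 10·Wi·[P80^(−½) − F80^(−½)]
1/√373 = 0.051778;  1/√7811 = 0.011315
W = 10·8.0·(0.051778 − 0.011315) = 3.2371 kWh/t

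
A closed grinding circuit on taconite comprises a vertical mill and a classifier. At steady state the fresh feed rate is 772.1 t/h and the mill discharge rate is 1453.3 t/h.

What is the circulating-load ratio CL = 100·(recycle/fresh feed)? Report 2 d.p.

Discharge = new feed + return, hence
R = M − F = 1453.3 − 772.1 = 681.2 t/h
CL = 100·R/F = 100·681.2/772.1 = 88.23 %

CL = 88.23 %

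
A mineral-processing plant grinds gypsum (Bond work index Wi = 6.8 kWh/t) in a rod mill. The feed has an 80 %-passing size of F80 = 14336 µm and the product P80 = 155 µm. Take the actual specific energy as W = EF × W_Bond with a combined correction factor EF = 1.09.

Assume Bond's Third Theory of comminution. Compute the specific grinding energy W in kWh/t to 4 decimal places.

W = 10·Wi·[P80^(−½) − F80^(−½)]
1/√155 = 0.080322;  1/√14336 = 0.008352
W = 10·6.8·(0.080322 − 0.008352) = 4.8940 kWh/t
Corrected W = EF·W_Bond = 1.09·4.8940 = 5.3344 kWh/t

W = 5.3344 kWh/t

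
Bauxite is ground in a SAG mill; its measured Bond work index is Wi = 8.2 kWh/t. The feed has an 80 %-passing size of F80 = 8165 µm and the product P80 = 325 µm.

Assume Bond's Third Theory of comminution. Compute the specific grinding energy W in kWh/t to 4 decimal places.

W_Bond = 10·Wi·(1/√P₈₀ − 1/√F₈₀)
1/√325 = 0.055470;  1/√8165 = 0.011067
W = 10·8.2·(0.055470 − 0.011067) = 3.6411 kWh/t

W = 3.6411 kWh/t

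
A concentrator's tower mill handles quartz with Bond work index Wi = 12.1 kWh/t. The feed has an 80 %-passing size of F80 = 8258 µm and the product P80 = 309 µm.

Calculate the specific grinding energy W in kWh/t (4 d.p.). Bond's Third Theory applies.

W = 10·Wi·(P80^(-½) − F80^(-½))
1/√309 = 0.056888;  1/√8258 = 0.011004
W = 10·12.1·(0.056888 − 0.011004) = 5.5519 kWh/t

W = 5.5519 kWh/t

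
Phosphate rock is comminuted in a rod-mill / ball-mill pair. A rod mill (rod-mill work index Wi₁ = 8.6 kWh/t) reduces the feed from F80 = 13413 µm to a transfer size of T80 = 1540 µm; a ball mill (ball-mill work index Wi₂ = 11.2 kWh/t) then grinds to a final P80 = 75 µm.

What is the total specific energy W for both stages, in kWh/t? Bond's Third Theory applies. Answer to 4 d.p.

Bond:  W = 10 Wi (1/√P − 1/√F)
Stage 1 (13413→1540 µm, Wi₁=8.6): W₁ = 10·8.6·(0.025482 − 0.008634) = 1.4489 kWh/t
Stage 2 (1540→75 µm, Wi₂=11.2): W₂ = 10·11.2·(0.115470 − 0.025482) = 10.0786 kWh/t
W = W₁ + W₂ = 1.4489 + 10.0786 = 11.5275 kWh/t

W = 11.5275 kWh/t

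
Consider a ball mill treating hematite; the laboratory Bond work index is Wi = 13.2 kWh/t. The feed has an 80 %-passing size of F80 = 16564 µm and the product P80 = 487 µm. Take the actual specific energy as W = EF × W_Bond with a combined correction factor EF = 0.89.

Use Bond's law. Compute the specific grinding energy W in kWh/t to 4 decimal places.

W = 4.4107 kWh/t

W = 10 Wi (1/√P80 − 1/√F80)  [Bond]
1/√487 = 0.045314;  1/√16564 = 0.007770
W = 10·13.2·(0.045314 − 0.007770) = 4.9559 kWh/t
With EF = 0.89: W = 4.9559·0.89 = 4.4107 kWh/t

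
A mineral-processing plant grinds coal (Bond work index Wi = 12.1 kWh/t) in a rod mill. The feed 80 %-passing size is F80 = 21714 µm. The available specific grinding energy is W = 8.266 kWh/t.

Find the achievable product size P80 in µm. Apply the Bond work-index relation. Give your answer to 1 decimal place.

W_Bond = 10·Wi·(1/√P₈₀ − 1/√F₈₀)
⇒ 1/√P80 = W/(10 Wi) + 1/√F80
  = 8.2660/(10·12.1) + 1/√21714 = 0.068314 + 0.006786 = 0.075100
P80 = (1/0.075100)² = 13.3155² = 177.30 µm

P80 = 177.3 µm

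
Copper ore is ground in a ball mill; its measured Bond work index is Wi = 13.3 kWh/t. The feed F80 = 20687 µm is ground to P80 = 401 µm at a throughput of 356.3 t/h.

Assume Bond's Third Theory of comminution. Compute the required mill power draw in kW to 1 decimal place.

W = 10 Wi (1/√P80 − 1/√F80)  [Bond]
W = 10·13.3·(1/√401 − 1/√20687) = 10·13.3·(0.042985) = 5.7170 kWh/t
Power = W × throughput = 5.7170 kWh/t × 356.3 t/h = 2037.0 kW

P = 2037.0 kW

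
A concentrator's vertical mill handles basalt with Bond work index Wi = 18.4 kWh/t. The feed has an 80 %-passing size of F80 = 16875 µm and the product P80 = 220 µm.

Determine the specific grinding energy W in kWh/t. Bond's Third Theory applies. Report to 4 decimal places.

W = 10 Wi (P80^-0.5 − F80^-0.5)
1/√220 = 0.067420;  1/√16875 = 0.007698
W = 10·18.4·(0.067420 − 0.007698) = 10.9888 kWh/t

W = 10.9888 kWh/t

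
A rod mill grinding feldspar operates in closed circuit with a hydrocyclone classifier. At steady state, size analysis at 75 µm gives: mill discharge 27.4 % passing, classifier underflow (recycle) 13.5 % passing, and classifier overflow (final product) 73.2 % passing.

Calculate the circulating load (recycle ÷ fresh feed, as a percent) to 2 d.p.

CL = 329.50 %

Let r = R/F. Size balance at 75 µm:
(1+r)d = ru + o → r = (o−d)/(d−u)
r = (73.2 − 27.4)/(27.4 − 13.5) = 45.8/13.9 = 3.2950
CL = 100·r = 329.50 %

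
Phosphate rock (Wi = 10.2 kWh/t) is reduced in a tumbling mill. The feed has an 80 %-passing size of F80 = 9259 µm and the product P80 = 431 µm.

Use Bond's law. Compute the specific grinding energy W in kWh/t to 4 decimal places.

W = 3.8531 kWh/t

W = 10 Wi / √P80 − 10 Wi / √F80
1/√431 = 0.048168;  1/√9259 = 0.010392
W = 10·10.2·(0.048168 − 0.010392) = 3.8531 kWh/t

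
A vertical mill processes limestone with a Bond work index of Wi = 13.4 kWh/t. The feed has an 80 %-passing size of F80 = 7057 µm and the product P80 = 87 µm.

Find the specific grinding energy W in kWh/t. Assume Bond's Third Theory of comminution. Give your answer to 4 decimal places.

W_Bond = 10·Wi·(1/√P₈₀ − 1/√F₈₀)
1/√87 = 0.107211;  1/√7057 = 0.011904
W = 10·13.4·(0.107211 − 0.011904) = 12.7712 kWh/t

W = 12.7712 kWh/t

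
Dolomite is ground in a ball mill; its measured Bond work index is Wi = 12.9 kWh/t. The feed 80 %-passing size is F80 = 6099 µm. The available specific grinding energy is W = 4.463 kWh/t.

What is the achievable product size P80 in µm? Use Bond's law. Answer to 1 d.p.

P80 = 445.1 µm

Bond:  W = 10 Wi (1/√P − 1/√F)
⇒ 1/√P80 = W/(10 Wi) + 1/√F80
  = 4.4630/(10·12.9) + 1/√6099 = 0.034597 + 0.012805 = 0.047402
P80 = (1/0.047402)² = 21.0963² = 445.05 µm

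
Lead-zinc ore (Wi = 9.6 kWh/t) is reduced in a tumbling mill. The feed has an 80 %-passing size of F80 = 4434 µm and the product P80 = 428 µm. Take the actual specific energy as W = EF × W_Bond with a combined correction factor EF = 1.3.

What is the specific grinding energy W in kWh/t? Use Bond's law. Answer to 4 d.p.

W = 10 Wi / √P80 − 10 Wi / √F80
1/√428 = 0.048337;  1/√4434 = 0.015018
W = 10·9.6·(0.048337 − 0.015018) = 3.1986 kWh/t
With EF = 1.3: W = 3.1986·1.3 = 4.1582 kWh/t

W = 4.1582 kWh/t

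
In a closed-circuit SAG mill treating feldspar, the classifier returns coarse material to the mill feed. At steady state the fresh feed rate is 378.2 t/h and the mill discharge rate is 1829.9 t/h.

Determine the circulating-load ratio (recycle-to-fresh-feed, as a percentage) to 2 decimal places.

CL = 383.84 %

M = F + R at steady state, so:
R = M − F = 1829.9 − 378.2 = 1451.7 t/h
CL = 100·R/F = 100·1451.7/378.2 = 383.84 %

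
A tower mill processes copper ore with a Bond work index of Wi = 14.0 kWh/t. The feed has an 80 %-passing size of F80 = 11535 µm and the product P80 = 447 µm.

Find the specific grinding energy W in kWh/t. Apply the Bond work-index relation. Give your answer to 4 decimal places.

Bond: W = 10·Wi·(1/√P80 − 1/√F80)
1/√447 = 0.047298;  1/√11535 = 0.009311
W = 10·14.0·(0.047298 − 0.009311) = 5.3182 kWh/t

W = 5.3182 kWh/t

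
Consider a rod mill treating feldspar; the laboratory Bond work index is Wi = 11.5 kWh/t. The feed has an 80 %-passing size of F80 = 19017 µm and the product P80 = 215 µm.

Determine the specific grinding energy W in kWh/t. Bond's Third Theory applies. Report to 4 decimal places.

W = 7.0090 kWh/t

W = 10 Wi (P80^-0.5 − F80^-0.5)
1/√215 = 0.068199;  1/√19017 = 0.007252
W = 10·11.5·(0.068199 − 0.007252) = 7.0090 kWh/t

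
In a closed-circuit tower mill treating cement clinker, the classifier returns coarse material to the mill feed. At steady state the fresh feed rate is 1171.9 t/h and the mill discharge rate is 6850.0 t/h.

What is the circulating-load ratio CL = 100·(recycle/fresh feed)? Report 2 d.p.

CL = 484.52 %

Mill node: discharge = fresh + recycle.
R = M − F = 6850.0 − 1171.9 = 5678.1 t/h
CL = 100·R/F = 100·5678.1/1171.9 = 484.52 %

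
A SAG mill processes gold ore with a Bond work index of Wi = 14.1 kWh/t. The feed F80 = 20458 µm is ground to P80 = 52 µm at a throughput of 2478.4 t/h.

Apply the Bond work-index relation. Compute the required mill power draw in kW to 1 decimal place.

P = 46017.4 kW

W_Bond = 10·Wi·(1/√P₈₀ − 1/√F₈₀)
W = 10·14.1·(1/√52 − 1/√20458) = 10·14.1·(0.131684) = 18.5674 kWh/t
Mill draw = 18.5674 × 2478.4 = 46017.4 kW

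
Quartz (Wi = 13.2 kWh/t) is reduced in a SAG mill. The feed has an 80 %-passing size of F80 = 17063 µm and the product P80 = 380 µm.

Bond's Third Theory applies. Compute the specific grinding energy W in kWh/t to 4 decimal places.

W = 10 Wi (P80^-0.5 − F80^-0.5)
1/√380 = 0.051299;  1/√17063 = 0.007655
W = 10·13.2·(0.051299 − 0.007655) = 5.7609 kWh/t

W = 5.7609 kWh/t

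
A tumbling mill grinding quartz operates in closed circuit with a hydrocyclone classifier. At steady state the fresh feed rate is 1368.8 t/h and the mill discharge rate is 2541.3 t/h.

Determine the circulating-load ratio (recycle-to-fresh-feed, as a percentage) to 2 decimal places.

CL = 85.66 %

M = F + R at steady state, so:
R = M − F = 2541.3 − 1368.8 = 1172.5 t/h
CL = 100·R/F = 100·1172.5/1368.8 = 85.66 %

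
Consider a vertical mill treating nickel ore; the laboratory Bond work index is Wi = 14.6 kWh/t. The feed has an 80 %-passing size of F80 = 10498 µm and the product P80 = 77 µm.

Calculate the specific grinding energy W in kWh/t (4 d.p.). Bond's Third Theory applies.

W = 10 Wi / √P80 − 10 Wi / √F80
1/√77 = 0.113961;  1/√10498 = 0.009760
W = 10·14.6·(0.113961 − 0.009760) = 15.2133 kWh/t

W = 15.2133 kWh/t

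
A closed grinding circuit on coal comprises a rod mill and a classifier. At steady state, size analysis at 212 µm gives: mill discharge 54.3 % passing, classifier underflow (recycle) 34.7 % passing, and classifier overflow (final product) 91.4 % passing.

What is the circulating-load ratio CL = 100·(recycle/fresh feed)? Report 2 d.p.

CL = 189.29 %

Balance %-passing 212 µm (r = R/F):
d + r·d = r·u + o → r(d−u) = o−d
r = (91.4 − 54.3)/(54.3 − 34.7) = 37.1/19.6 = 1.8929
CL = 100·r = 189.29 %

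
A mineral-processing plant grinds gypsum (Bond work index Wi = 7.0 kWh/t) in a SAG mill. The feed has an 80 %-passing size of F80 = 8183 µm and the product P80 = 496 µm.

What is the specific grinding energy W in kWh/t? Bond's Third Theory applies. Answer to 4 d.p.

W = 10·Wi·(P80^(-½) − F80^(-½))
1/√496 = 0.044901;  1/√8183 = 0.011055
W = 10·7.0·(0.044901 − 0.011055) = 2.3693 kWh/t

W = 2.3693 kWh/t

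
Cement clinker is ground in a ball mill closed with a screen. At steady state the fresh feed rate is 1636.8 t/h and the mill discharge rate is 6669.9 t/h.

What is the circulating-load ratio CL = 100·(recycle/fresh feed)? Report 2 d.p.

M = F + R at steady state, so:
R = M − F = 6669.9 − 1636.8 = 5033.1 t/h
CL = 100·R/F = 100·5033.1/1636.8 = 307.50 %

CL = 307.50 %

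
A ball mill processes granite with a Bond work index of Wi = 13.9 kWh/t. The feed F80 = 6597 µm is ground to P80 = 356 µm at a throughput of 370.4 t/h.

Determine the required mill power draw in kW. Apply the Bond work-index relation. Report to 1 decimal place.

P = 2094.8 kW

W = 10·Wi·[P80^(−½) − F80^(−½)]
W = 10·13.9·(1/√356 − 1/√6597) = 10·13.9·(0.040688) = 5.6556 kWh/t
P = W·T = 5.6556·370.4 = 2094.8 kW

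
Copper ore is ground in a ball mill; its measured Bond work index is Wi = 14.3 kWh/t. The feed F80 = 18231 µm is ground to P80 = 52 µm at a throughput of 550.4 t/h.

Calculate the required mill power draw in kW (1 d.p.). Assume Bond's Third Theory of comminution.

Bond: W = 10·Wi·(1/√P80 − 1/√F80)
W = 10·14.3·(1/√52 − 1/√18231) = 10·14.3·(0.131269) = 18.7714 kWh/t
Power = W × throughput = 18.7714 kWh/t × 550.4 t/h = 10331.8 kW

P = 10331.8 kW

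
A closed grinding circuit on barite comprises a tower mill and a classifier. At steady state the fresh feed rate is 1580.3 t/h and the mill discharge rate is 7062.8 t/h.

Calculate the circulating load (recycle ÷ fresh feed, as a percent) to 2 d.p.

CL = 346.93 %

M = F + R at steady state, so:
R = M − F = 7062.8 − 1580.3 = 5482.5 t/h
CL = 100·R/F = 100·5482.5/1580.3 = 346.93 %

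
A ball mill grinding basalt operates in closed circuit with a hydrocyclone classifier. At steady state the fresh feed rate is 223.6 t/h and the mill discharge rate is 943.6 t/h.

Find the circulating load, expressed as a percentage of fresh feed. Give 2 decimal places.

CL = 322.00 %

M = F + R at steady state, so:
R = M − F = 943.6 − 223.6 = 720.0 t/h
CL = 100·R/F = 100·720.0/223.6 = 322.00 %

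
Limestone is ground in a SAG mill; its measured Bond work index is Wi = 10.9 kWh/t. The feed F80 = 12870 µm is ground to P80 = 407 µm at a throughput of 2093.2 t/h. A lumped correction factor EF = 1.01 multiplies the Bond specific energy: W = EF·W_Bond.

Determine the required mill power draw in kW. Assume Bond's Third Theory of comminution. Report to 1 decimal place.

W_Bond = 10·Wi·(1/√P₈₀ − 1/√F₈₀)
W = 10·10.9·(1/√407 − 1/√12870) = 10·10.9·(0.040753) = 4.4421 kWh/t
With EF = 1.01: W = 4.4421·1.01 = 4.4865 kWh/t
Mill draw = 4.4865 × 2093.2 = 9391.2 kW

P = 9391.2 kW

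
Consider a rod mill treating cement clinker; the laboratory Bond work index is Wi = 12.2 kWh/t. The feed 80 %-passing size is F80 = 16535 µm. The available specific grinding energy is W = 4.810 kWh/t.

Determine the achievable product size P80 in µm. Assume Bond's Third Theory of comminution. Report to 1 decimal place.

W = 10·Wi·(P80^(-½) − F80^(-½))
⇒ 1/√P80 = W/(10 Wi) + 1/√F80
  = 4.8100/(10·12.2) + 1/√16535 = 0.039426 + 0.007777 = 0.047203
P80 = (1/0.047203)² = 21.1851² = 448.81 µm

P80 = 448.8 µm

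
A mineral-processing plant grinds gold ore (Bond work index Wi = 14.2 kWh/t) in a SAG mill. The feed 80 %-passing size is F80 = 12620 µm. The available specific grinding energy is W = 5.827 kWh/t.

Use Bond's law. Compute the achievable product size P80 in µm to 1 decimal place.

P80 = 401.0 µm

W = 10 Wi / √P80 − 10 Wi / √F80
⇒ 1/√P80 = W/(10·Wi) + 1/√F80
  = 5.8270/(10·14.2) + 1/√12620 = 0.041035 + 0.008902 = 0.049937
P80 = (1/0.049937)² = 20.0253² = 401.01 µm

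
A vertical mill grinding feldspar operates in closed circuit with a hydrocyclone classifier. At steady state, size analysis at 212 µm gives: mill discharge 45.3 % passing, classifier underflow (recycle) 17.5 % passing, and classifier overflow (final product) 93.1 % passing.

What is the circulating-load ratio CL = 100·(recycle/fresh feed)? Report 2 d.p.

CL = 171.94 %

Balance %-passing 212 µm (r = R/F):
d + r·d = r·u + o → r(d−u) = o−d
r = (93.1 − 45.3)/(45.3 − 17.5) = 47.8/27.8 = 1.7194
CL = 100·r = 171.94 %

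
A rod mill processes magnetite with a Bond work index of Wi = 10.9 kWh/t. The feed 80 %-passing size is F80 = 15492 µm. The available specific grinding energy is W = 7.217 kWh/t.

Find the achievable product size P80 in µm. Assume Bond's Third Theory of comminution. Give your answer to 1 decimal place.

P80 = 181.4 µm

W = 10·Wi·[P80^(−½) − F80^(−½)]
⇒ 1/√P80 = W/(10·Wi) + 1/√F80
  = 7.2170/(10·10.9) + 1/√15492 = 0.066211 + 0.008034 = 0.074245
P80 = (1/0.074245)² = 13.4689² = 181.41 µm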